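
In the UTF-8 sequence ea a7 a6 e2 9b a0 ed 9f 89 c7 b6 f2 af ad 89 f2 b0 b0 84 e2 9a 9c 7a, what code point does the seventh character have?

U+269C

Offset 0: leading byte 0xEA = 11101010 → 3-byte char #1 = EA A7 A6.
Offset 3: leading byte 0xE2 = 11100010 → 3-byte char #2 = E2 9B A0.
Offset 6: leading byte 0xED = 11101101 → 3-byte char #3 = ED 9F 89.
Offset 9: leading byte 0xC7 = 11000111 → 2-byte char #4 = C7 B6.
Offset 11: leading byte 0xF2 = 11110010 → 4-byte char #5 = F2 AF AD 89.
Offset 15: leading byte 0xF2 = 11110010 → 4-byte char #6 = F2 B0 B0 84.
Offset 19: leading byte 0xE2 = 11100010 → 3-byte char #7 = E2 9A 9C.
Leading byte 0xE2 = 11100010 matches 1110xxxx → 3-byte sequence.
Byte 1: 0xE2 = 11100010, payload 0010 (4 bits).
Byte 2: 0x9A = 10011010 (10xxxxxx ✓), payload 011010.
Byte 3: 0x9C = 10011100 (10xxxxxx ✓), payload 011100.
Concatenate: 0010011010011100 = 0x269C (16 bits → U+269C).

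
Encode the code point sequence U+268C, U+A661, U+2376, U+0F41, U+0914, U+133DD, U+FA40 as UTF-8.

E2 9A 8C EA 99 A1 E2 8D B6 E0 BD 81 E0 A4 94 F0 93 8F 9D EF A9 80

U+268C: 3-byte form → E2 9A 8C.
U+A661: 3-byte form → EA 99 A1.
U+2376: 3-byte form → E2 8D B6.
U+0F41: 3-byte form → E0 BD 81.
U+0914: 3-byte form → E0 A4 94.
U+133DD: 4-byte form → F0 93 8F 9D.
U+FA40: 3-byte form → EF A9 80.
Concatenated (22 bytes): E2 9A 8C EA 99 A1 E2 8D B6 E0 BD 81 E0 A4 94 F0 93 8F 9D EF A9 80.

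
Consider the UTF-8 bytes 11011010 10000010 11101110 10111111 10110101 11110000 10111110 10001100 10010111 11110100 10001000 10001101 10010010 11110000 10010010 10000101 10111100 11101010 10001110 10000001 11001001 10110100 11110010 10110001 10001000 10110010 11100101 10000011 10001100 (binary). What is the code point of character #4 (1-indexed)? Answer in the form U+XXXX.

U+108352

Offset 0: leading byte 0xDA = 11011010 → 2-byte char #1 = DA 82.
Offset 2: leading byte 0xEE = 11101110 → 3-byte char #2 = EE BF B5.
Offset 5: leading byte 0xF0 = 11110000 → 4-byte char #3 = F0 BE 8C 97.
Offset 9: leading byte 0xF4 = 11110100 → 4-byte char #4 = F4 88 8D 92.
Leading byte 0xF4 = 11110100 matches 11110xxx → 4-byte sequence.
Byte 1: 0xF4 = 11110100, payload 100 (3 bits).
Byte 2: 0x88 = 10001000 (10xxxxxx ✓), payload 001000.
Byte 3: 0x8D = 10001101 (10xxxxxx ✓), payload 001101.
Byte 4: 0x92 = 10010010 (10xxxxxx ✓), payload 010010.
Concatenate: 100001000001101010010 = 0x108352 (21 bits → U+108352).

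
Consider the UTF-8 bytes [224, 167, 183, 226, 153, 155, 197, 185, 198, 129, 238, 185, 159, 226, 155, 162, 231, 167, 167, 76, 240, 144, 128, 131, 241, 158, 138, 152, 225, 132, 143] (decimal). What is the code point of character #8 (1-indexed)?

U+004C

Offset 0: leading byte 0xE0 = 11100000 → 3-byte char #1 = E0 A7 B7.
Offset 3: leading byte 0xE2 = 11100010 → 3-byte char #2 = E2 99 9B.
Offset 6: leading byte 0xC5 = 11000101 → 2-byte char #3 = C5 B9.
Offset 8: leading byte 0xC6 = 11000110 → 2-byte char #4 = C6 81.
Offset 10: leading byte 0xEE = 11101110 → 3-byte char #5 = EE B9 9F.
Offset 13: leading byte 0xE2 = 11100010 → 3-byte char #6 = E2 9B A2.
Offset 16: leading byte 0xE7 = 11100111 → 3-byte char #7 = E7 A7 A7.
Offset 19: leading byte 0x4C = 01001100 → 1-byte char #8 = 4C.
Leading byte 0x4C = 01001100 matches 0xxxxxxx → 1-byte sequence.
Byte 1: 0x4C = 01001100, payload 1001100 (7 bits).
Concatenate: 1001100 = 0x4C (7 bits → U+004C).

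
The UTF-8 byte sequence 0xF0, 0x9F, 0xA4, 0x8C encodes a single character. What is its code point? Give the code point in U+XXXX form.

Leading byte 0xF0 = 11110000 matches 11110xxx → 4-byte sequence.
Byte 1: 0xF0 = 11110000, payload 000 (3 bits).
Byte 2: 0x9F = 10011111 (10xxxxxx ✓), payload 011111.
Byte 3: 0xA4 = 10100100 (10xxxxxx ✓), payload 100100.
Byte 4: 0x8C = 10001100 (10xxxxxx ✓), payload 001100.
Concatenate: 000011111100100001100 = 0x1F90C (21 bits → U+1F90C).

U+1F90C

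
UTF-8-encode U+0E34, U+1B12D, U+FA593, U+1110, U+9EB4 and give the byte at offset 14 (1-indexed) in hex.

1-indexed offset 14 is 0-indexed offset 13.
U+0E34 → 3-byte form E0 B8 B4 at offsets 0–2.
U+1B12D → 4-byte form F0 9B 84 AD at offsets 3–6.
U+FA593 → 4-byte form F3 BA 96 93 at offsets 7–10.
U+1110 → 3-byte form E1 84 90 at offsets 11–13.
Offset 13 falls in char 4's range; it's byte 3 of E1 84 90 = 0x90.

0x90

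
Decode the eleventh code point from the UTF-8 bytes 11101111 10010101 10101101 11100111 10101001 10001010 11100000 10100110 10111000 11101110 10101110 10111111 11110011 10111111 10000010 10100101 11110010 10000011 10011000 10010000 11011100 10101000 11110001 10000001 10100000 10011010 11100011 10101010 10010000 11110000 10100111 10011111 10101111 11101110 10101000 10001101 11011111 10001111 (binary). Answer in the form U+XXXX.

U+EA0D

Offset 0: leading byte 0xEF = 11101111 → 3-byte char #1 = EF 95 AD.
Offset 3: leading byte 0xE7 = 11100111 → 3-byte char #2 = E7 A9 8A.
Offset 6: leading byte 0xE0 = 11100000 → 3-byte char #3 = E0 A6 B8.
Offset 9: leading byte 0xEE = 11101110 → 3-byte char #4 = EE AE BF.
Offset 12: leading byte 0xF3 = 11110011 → 4-byte char #5 = F3 BF 82 A5.
Offset 16: leading byte 0xF2 = 11110010 → 4-byte char #6 = F2 83 98 90.
Offset 20: leading byte 0xDC = 11011100 → 2-byte char #7 = DC A8.
Offset 22: leading byte 0xF1 = 11110001 → 4-byte char #8 = F1 81 A0 9A.
Offset 26: leading byte 0xE3 = 11100011 → 3-byte char #9 = E3 AA 90.
Offset 29: leading byte 0xF0 = 11110000 → 4-byte char #10 = F0 A7 9F AF.
Offset 33: leading byte 0xEE = 11101110 → 3-byte char #11 = EE A8 8D.
Leading byte 0xEE = 11101110 matches 1110xxxx → 3-byte sequence.
Byte 1: 0xEE = 11101110, payload 1110 (4 bits).
Byte 2: 0xA8 = 10101000 (10xxxxxx ✓), payload 101000.
Byte 3: 0x8D = 10001101 (10xxxxxx ✓), payload 001101.
Concatenate: 1110101000001101 = 0xEA0D (16 bits → U+EA0D).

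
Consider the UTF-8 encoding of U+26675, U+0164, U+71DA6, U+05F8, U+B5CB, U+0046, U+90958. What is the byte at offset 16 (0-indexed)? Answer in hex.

U+26675 → 4-byte form F0 A6 99 B5 at offsets 0–3.
U+0164 → 2-byte form C5 A4 at offsets 4–5.
U+71DA6 → 4-byte form F1 B1 B6 A6 at offsets 6–9.
U+05F8 → 2-byte form D7 B8 at offsets 10–11.
U+B5CB → 3-byte form EB 97 8B at offsets 12–14.
U+0046 → 1-byte form 46 at offsets 15–15.
U+90958 → 4-byte form F2 90 A5 98 at offsets 16–19.
Offset 16 falls in char 7's range; it's byte 1 of F2 90 A5 98 = 0xF2.

0xF2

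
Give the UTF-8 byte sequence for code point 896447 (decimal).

U+DADBF = 0xDADBF = 896447 decimal. In range U+10000–U+10FFFF → 4-byte form: 11110xxx 10xxxxxx 10xxxxxx 10xxxxxx.
Binary (21 bits): 011011010110110111111.
Split 3+6+6+6: 011 | 011010 | 110110 | 111111.
Byte 1: 11110011 = 0xF3.
Byte 2: 10011010 = 0x9A.
Byte 3: 10110110 = 0xB6.
Byte 4: 10111111 = 0xBF.

F3 9A B6 BF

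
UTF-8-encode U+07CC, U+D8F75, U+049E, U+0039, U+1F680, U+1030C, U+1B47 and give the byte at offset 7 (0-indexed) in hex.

0x9E

U+07CC → 2-byte form DF 8C at offsets 0–1.
U+D8F75 → 4-byte form F3 98 BD B5 at offsets 2–5.
U+049E → 2-byte form D2 9E at offsets 6–7.
Offset 7 falls in char 3's range; it's byte 2 of D2 9E = 0x9E.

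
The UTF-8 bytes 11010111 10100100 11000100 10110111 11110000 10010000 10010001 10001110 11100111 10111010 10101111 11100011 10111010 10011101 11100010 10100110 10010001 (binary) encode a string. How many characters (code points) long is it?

6

Byte at offset 0: 0xD7 = 11010111 → 2-byte char (#1). Advance 2.
Byte at offset 2: 0xC4 = 11000100 → 2-byte char (#2). Advance 2.
Byte at offset 4: 0xF0 = 11110000 → 4-byte char (#3). Advance 4.
Byte at offset 8: 0xE7 = 11100111 → 3-byte char (#4). Advance 3.
Byte at offset 11: 0xE3 = 11100011 → 3-byte char (#5). Advance 3.
Byte at offset 14: 0xE2 = 11100010 → 3-byte char (#6). Advance 3.
Reached end at offset 17 after 6 code points.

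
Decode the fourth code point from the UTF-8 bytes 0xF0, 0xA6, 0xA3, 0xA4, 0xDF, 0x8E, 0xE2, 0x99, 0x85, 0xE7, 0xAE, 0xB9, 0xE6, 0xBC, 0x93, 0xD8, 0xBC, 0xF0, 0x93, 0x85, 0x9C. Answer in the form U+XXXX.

U+7BB9

Offset 0: leading byte 0xF0 = 11110000 → 4-byte char #1 = F0 A6 A3 A4.
Offset 4: leading byte 0xDF = 11011111 → 2-byte char #2 = DF 8E.
Offset 6: leading byte 0xE2 = 11100010 → 3-byte char #3 = E2 99 85.
Offset 9: leading byte 0xE7 = 11100111 → 3-byte char #4 = E7 AE B9.
Leading byte 0xE7 = 11100111 matches 1110xxxx → 3-byte sequence.
Byte 1: 0xE7 = 11100111, payload 0111 (4 bits).
Byte 2: 0xAE = 10101110 (10xxxxxx ✓), payload 101110.
Byte 3: 0xB9 = 10111001 (10xxxxxx ✓), payload 111001.
Concatenate: 0111101110111001 = 0x7BB9 (16 bits → U+7BB9).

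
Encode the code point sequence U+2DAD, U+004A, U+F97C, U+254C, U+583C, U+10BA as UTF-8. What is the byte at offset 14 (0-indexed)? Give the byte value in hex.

0x82

U+2DAD → 3-byte form E2 B6 AD at offsets 0–2.
U+004A → 1-byte form 4A at offsets 3–3.
U+F97C → 3-byte form EF A5 BC at offsets 4–6.
U+254C → 3-byte form E2 95 8C at offsets 7–9.
U+583C → 3-byte form E5 A0 BC at offsets 10–12.
U+10BA → 3-byte form E1 82 BA at offsets 13–15.
Offset 14 falls in char 6's range; it's byte 2 of E1 82 BA = 0x82.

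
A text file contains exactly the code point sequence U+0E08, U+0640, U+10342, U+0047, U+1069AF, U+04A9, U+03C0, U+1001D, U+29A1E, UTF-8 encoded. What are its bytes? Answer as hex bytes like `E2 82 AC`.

E0 B8 88 D9 80 F0 90 8D 82 47 F4 86 A6 AF D2 A9 CF 80 F0 90 80 9D F0 A9 A8 9E

U+0E08: 3-byte form → E0 B8 88.
U+0640: 2-byte form → D9 80.
U+10342: 4-byte form → F0 90 8D 82.
U+0047: 1-byte form → 47.
U+1069AF: 4-byte form → F4 86 A6 AF.
U+04A9: 2-byte form → D2 A9.
U+03C0: 2-byte form → CF 80.
U+1001D: 4-byte form → F0 90 80 9D.
U+29A1E: 4-byte form → F0 A9 A8 9E.
Concatenated (26 bytes): E0 B8 88 D9 80 F0 90 8D 82 47 F4 86 A6 AF D2 A9 CF 80 F0 90 80 9D F0 A9 A8 9E.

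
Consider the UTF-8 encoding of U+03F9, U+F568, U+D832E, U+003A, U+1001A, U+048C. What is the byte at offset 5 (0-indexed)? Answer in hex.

U+03F9 → 2-byte form CF B9 at offsets 0–1.
U+F568 → 3-byte form EF 95 A8 at offsets 2–4.
U+D832E → 4-byte form F3 98 8C AE at offsets 5–8.
Offset 5 falls in char 3's range; it's byte 1 of F3 98 8C AE = 0xF3.

0xF3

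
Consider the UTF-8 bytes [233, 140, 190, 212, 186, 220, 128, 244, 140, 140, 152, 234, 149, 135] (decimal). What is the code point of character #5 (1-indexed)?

Offset 0: leading byte 0xE9 = 11101001 → 3-byte char #1 = E9 8C BE.
Offset 3: leading byte 0xD4 = 11010100 → 2-byte char #2 = D4 BA.
Offset 5: leading byte 0xDC = 11011100 → 2-byte char #3 = DC 80.
Offset 7: leading byte 0xF4 = 11110100 → 4-byte char #4 = F4 8C 8C 98.
Offset 11: leading byte 0xEA = 11101010 → 3-byte char #5 = EA 95 87.
Leading byte 0xEA = 11101010 matches 1110xxxx → 3-byte sequence.
Byte 1: 0xEA = 11101010, payload 1010 (4 bits).
Byte 2: 0x95 = 10010101 (10xxxxxx ✓), payload 010101.
Byte 3: 0x87 = 10000111 (10xxxxxx ✓), payload 000111.
Concatenate: 1010010101000111 = 0xA547 (16 bits → U+A547).

U+A547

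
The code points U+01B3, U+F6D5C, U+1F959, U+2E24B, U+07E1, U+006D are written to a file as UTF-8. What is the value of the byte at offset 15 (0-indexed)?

0xA1

U+01B3 → 2-byte form C6 B3 at offsets 0–1.
U+F6D5C → 4-byte form F3 B6 B5 9C at offsets 2–5.
U+1F959 → 4-byte form F0 9F A5 99 at offsets 6–9.
U+2E24B → 4-byte form F0 AE 89 8B at offsets 10–13.
U+07E1 → 2-byte form DF A1 at offsets 14–15.
Offset 15 falls in char 5's range; it's byte 2 of DF A1 = 0xA1.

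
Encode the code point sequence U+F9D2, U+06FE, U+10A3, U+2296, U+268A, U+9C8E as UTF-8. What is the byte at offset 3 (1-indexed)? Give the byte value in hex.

0x92

1-indexed offset 3 is 0-indexed offset 2.
U+F9D2 → 3-byte form EF A7 92 at offsets 0–2.
Offset 2 falls in char 1's range; it's byte 3 of EF A7 92 = 0x92.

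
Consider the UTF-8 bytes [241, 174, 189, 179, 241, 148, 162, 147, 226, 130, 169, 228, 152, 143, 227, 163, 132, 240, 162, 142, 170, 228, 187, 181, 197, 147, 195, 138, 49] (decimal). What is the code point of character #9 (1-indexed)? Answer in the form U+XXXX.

U+00CA

Offset 0: leading byte 0xF1 = 11110001 → 4-byte char #1 = F1 AE BD B3.
Offset 4: leading byte 0xF1 = 11110001 → 4-byte char #2 = F1 94 A2 93.
Offset 8: leading byte 0xE2 = 11100010 → 3-byte char #3 = E2 82 A9.
Offset 11: leading byte 0xE4 = 11100100 → 3-byte char #4 = E4 98 8F.
Offset 14: leading byte 0xE3 = 11100011 → 3-byte char #5 = E3 A3 84.
Offset 17: leading byte 0xF0 = 11110000 → 4-byte char #6 = F0 A2 8E AA.
Offset 21: leading byte 0xE4 = 11100100 → 3-byte char #7 = E4 BB B5.
Offset 24: leading byte 0xC5 = 11000101 → 2-byte char #8 = C5 93.
Offset 26: leading byte 0xC3 = 11000011 → 2-byte char #9 = C3 8A.
Leading byte 0xC3 = 11000011 matches 110xxxxx → 2-byte sequence.
Byte 1: 0xC3 = 11000011, payload 00011 (5 bits).
Byte 2: 0x8A = 10001010 (10xxxxxx ✓), payload 001010.
Concatenate: 00011001010 = 0xCA (11 bits → U+00CA).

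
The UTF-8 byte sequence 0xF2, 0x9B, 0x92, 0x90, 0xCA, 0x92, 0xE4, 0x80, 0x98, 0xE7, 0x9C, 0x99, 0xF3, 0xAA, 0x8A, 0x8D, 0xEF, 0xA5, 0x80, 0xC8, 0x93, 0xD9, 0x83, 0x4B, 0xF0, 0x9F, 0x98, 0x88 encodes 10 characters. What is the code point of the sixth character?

U+F940

Offset 0: leading byte 0xF2 = 11110010 → 4-byte char #1 = F2 9B 92 90.
Offset 4: leading byte 0xCA = 11001010 → 2-byte char #2 = CA 92.
Offset 6: leading byte 0xE4 = 11100100 → 3-byte char #3 = E4 80 98.
Offset 9: leading byte 0xE7 = 11100111 → 3-byte char #4 = E7 9C 99.
Offset 12: leading byte 0xF3 = 11110011 → 4-byte char #5 = F3 AA 8A 8D.
Offset 16: leading byte 0xEF = 11101111 → 3-byte char #6 = EF A5 80.
Leading byte 0xEF = 11101111 matches 1110xxxx → 3-byte sequence.
Byte 1: 0xEF = 11101111, payload 1111 (4 bits).
Byte 2: 0xA5 = 10100101 (10xxxxxx ✓), payload 100101.
Byte 3: 0x80 = 10000000 (10xxxxxx ✓), payload 000000.
Concatenate: 1111100101000000 = 0xF940 (16 bits → U+F940).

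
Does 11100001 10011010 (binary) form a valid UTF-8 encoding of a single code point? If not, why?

Leading byte 0xE1 = 11100001 → 3-byte form, but only 2 bytes are present.

invalid (sequence truncated)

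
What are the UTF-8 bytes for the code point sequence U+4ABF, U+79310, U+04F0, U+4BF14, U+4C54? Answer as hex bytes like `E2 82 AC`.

U+4ABF: 3-byte form → E4 AA BF.
U+79310: 4-byte form → F1 B9 8C 90.
U+04F0: 2-byte form → D3 B0.
U+4BF14: 4-byte form → F1 8B BC 94.
U+4C54: 3-byte form → E4 B1 94.
Concatenated (16 bytes): E4 AA BF F1 B9 8C 90 D3 B0 F1 8B BC 94 E4 B1 94.

E4 AA BF F1 B9 8C 90 D3 B0 F1 8B BC 94 E4 B1 94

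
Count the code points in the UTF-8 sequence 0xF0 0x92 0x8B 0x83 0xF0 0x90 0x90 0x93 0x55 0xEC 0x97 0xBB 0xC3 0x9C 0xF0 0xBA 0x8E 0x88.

Byte at offset 0: 0xF0 = 11110000 → 4-byte char (#1). Advance 4.
Byte at offset 4: 0xF0 = 11110000 → 4-byte char (#2). Advance 4.
Byte at offset 8: 0x55 = 01010101 → 1-byte char (#3). Advance 1.
Byte at offset 9: 0xEC = 11101100 → 3-byte char (#4). Advance 3.
Byte at offset 12: 0xC3 = 11000011 → 2-byte char (#5). Advance 2.
Byte at offset 14: 0xF0 = 11110000 → 4-byte char (#6). Advance 4.
Reached end at offset 18 after 6 code points.

6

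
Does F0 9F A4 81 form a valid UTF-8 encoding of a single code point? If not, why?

valid

Leading byte 0xF0 = 11110000 → 4-byte form.
Continuation bytes 0x9F=10011111, 0xA4=10100100, 0x81=10000001 all match 10xxxxxx.
Decoded value 0x1F901 is ≥ 0x10000 (shortest form) and not a surrogate.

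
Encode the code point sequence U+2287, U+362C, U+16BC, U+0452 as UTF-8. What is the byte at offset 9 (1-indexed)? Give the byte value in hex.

1-indexed offset 9 is 0-indexed offset 8.
U+2287 → 3-byte form E2 8A 87 at offsets 0–2.
U+362C → 3-byte form E3 98 AC at offsets 3–5.
U+16BC → 3-byte form E1 9A BC at offsets 6–8.
Offset 8 falls in char 3's range; it's byte 3 of E1 9A BC = 0xBC.

0xBC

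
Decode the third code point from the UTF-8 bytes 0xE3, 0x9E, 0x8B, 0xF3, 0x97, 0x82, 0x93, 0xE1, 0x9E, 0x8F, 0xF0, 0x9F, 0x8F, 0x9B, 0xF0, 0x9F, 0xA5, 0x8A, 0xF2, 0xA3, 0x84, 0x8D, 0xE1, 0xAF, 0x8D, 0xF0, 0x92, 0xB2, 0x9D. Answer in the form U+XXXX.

Offset 0: leading byte 0xE3 = 11100011 → 3-byte char #1 = E3 9E 8B.
Offset 3: leading byte 0xF3 = 11110011 → 4-byte char #2 = F3 97 82 93.
Offset 7: leading byte 0xE1 = 11100001 → 3-byte char #3 = E1 9E 8F.
Leading byte 0xE1 = 11100001 matches 1110xxxx → 3-byte sequence.
Byte 1: 0xE1 = 11100001, payload 0001 (4 bits).
Byte 2: 0x9E = 10011110 (10xxxxxx ✓), payload 011110.
Byte 3: 0x8F = 10001111 (10xxxxxx ✓), payload 001111.
Concatenate: 0001011110001111 = 0x178F (16 bits → U+178F).

U+178F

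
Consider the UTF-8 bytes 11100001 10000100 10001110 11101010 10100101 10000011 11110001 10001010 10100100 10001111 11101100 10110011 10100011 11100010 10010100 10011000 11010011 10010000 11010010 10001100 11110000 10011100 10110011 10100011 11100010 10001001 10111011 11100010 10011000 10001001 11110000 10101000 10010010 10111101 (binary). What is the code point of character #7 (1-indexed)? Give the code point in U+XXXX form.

U+048C

Offset 0: leading byte 0xE1 = 11100001 → 3-byte char #1 = E1 84 8E.
Offset 3: leading byte 0xEA = 11101010 → 3-byte char #2 = EA A5 83.
Offset 6: leading byte 0xF1 = 11110001 → 4-byte char #3 = F1 8A A4 8F.
Offset 10: leading byte 0xEC = 11101100 → 3-byte char #4 = EC B3 A3.
Offset 13: leading byte 0xE2 = 11100010 → 3-byte char #5 = E2 94 98.
Offset 16: leading byte 0xD3 = 11010011 → 2-byte char #6 = D3 90.
Offset 18: leading byte 0xD2 = 11010010 → 2-byte char #7 = D2 8C.
Leading byte 0xD2 = 11010010 matches 110xxxxx → 2-byte sequence.
Byte 1: 0xD2 = 11010010, payload 10010 (5 bits).
Byte 2: 0x8C = 10001100 (10xxxxxx ✓), payload 001100.
Concatenate: 10010001100 = 0x48C (11 bits → U+048C).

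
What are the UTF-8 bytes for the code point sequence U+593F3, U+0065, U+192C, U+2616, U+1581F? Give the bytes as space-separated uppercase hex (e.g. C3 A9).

U+593F3: 4-byte form → F1 99 8F B3.
U+0065: 1-byte form → 65.
U+192C: 3-byte form → E1 A4 AC.
U+2616: 3-byte form → E2 98 96.
U+1581F: 4-byte form → F0 95 A0 9F.
Concatenated (15 bytes): F1 99 8F B3 65 E1 A4 AC E2 98 96 F0 95 A0 9F.

F1 99 8F B3 65 E1 A4 AC E2 98 96 F0 95 A0 9F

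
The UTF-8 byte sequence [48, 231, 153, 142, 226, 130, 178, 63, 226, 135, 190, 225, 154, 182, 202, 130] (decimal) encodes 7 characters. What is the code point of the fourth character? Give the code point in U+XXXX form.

Offset 0: leading byte 0x30 = 00110000 → 1-byte char #1 = 30.
Offset 1: leading byte 0xE7 = 11100111 → 3-byte char #2 = E7 99 8E.
Offset 4: leading byte 0xE2 = 11100010 → 3-byte char #3 = E2 82 B2.
Offset 7: leading byte 0x3F = 00111111 → 1-byte char #4 = 3F.
Leading byte 0x3F = 00111111 matches 0xxxxxxx → 1-byte sequence.
Byte 1: 0x3F = 00111111, payload 0111111 (7 bits).
Concatenate: 0111111 = 0x3F (7 bits → U+003F).

U+003F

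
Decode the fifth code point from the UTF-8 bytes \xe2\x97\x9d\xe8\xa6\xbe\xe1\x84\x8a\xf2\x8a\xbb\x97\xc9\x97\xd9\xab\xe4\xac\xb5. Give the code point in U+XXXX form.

Offset 0: leading byte 0xE2 = 11100010 → 3-byte char #1 = E2 97 9D.
Offset 3: leading byte 0xE8 = 11101000 → 3-byte char #2 = E8 A6 BE.
Offset 6: leading byte 0xE1 = 11100001 → 3-byte char #3 = E1 84 8A.
Offset 9: leading byte 0xF2 = 11110010 → 4-byte char #4 = F2 8A BB 97.
Offset 13: leading byte 0xC9 = 11001001 → 2-byte char #5 = C9 97.
Leading byte 0xC9 = 11001001 matches 110xxxxx → 2-byte sequence.
Byte 1: 0xC9 = 11001001, payload 01001 (5 bits).
Byte 2: 0x97 = 10010111 (10xxxxxx ✓), payload 010111.
Concatenate: 01001010111 = 0x257 (11 bits → U+0257).

U+0257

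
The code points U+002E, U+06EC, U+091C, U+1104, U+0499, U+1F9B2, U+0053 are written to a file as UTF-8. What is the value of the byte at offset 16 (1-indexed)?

0x53

1-indexed offset 16 is 0-indexed offset 15.
U+002E → 1-byte form 2E at offsets 0–0.
U+06EC → 2-byte form DB AC at offsets 1–2.
U+091C → 3-byte form E0 A4 9C at offsets 3–5.
U+1104 → 3-byte form E1 84 84 at offsets 6–8.
U+0499 → 2-byte form D2 99 at offsets 9–10.
U+1F9B2 → 4-byte form F0 9F A6 B2 at offsets 11–14.
U+0053 → 1-byte form 53 at offsets 15–15.
Offset 15 falls in char 7's range; it's byte 1 of 53 = 0x53.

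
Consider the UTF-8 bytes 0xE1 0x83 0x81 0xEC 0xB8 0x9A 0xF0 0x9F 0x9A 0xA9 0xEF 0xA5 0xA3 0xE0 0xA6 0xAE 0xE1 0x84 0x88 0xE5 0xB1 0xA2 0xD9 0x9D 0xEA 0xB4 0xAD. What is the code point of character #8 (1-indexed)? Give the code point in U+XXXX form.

Offset 0: leading byte 0xE1 = 11100001 → 3-byte char #1 = E1 83 81.
Offset 3: leading byte 0xEC = 11101100 → 3-byte char #2 = EC B8 9A.
Offset 6: leading byte 0xF0 = 11110000 → 4-byte char #3 = F0 9F 9A A9.
Offset 10: leading byte 0xEF = 11101111 → 3-byte char #4 = EF A5 A3.
Offset 13: leading byte 0xE0 = 11100000 → 3-byte char #5 = E0 A6 AE.
Offset 16: leading byte 0xE1 = 11100001 → 3-byte char #6 = E1 84 88.
Offset 19: leading byte 0xE5 = 11100101 → 3-byte char #7 = E5 B1 A2.
Offset 22: leading byte 0xD9 = 11011001 → 2-byte char #8 = D9 9D.
Leading byte 0xD9 = 11011001 matches 110xxxxx → 2-byte sequence.
Byte 1: 0xD9 = 11011001, payload 11001 (5 bits).
Byte 2: 0x9D = 10011101 (10xxxxxx ✓), payload 011101.
Concatenate: 11001011101 = 0x65D (11 bits → U+065D).

U+065D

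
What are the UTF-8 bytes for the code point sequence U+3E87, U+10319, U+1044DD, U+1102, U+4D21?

E3 BA 87 F0 90 8C 99 F4 84 93 9D E1 84 82 E4 B4 A1

U+3E87: 3-byte form → E3 BA 87.
U+10319: 4-byte form → F0 90 8C 99.
U+1044DD: 4-byte form → F4 84 93 9D.
U+1102: 3-byte form → E1 84 82.
U+4D21: 3-byte form → E4 B4 A1.
Concatenated (17 bytes): E3 BA 87 F0 90 8C 99 F4 84 93 9D E1 84 82 E4 B4 A1.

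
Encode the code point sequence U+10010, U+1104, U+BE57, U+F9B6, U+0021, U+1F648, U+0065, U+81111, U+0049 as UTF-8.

F0 90 80 90 E1 84 84 EB B9 97 EF A6 B6 21 F0 9F 99 88 65 F2 81 84 91 49

U+10010: 4-byte form → F0 90 80 90.
U+1104: 3-byte form → E1 84 84.
U+BE57: 3-byte form → EB B9 97.
U+F9B6: 3-byte form → EF A6 B6.
U+0021: 1-byte form → 21.
U+1F648: 4-byte form → F0 9F 99 88.
U+0065: 1-byte form → 65.
U+81111: 4-byte form → F2 81 84 91.
U+0049: 1-byte form → 49.
Concatenated (24 bytes): F0 90 80 90 E1 84 84 EB B9 97 EF A6 B6 21 F0 9F 99 88 65 F2 81 84 91 49.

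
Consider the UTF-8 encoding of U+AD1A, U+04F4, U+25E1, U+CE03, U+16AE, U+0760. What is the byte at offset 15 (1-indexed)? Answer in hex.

0xDD

1-indexed offset 15 is 0-indexed offset 14.
U+AD1A → 3-byte form EA B4 9A at offsets 0–2.
U+04F4 → 2-byte form D3 B4 at offsets 3–4.
U+25E1 → 3-byte form E2 97 A1 at offsets 5–7.
U+CE03 → 3-byte form EC B8 83 at offsets 8–10.
U+16AE → 3-byte form E1 9A AE at offsets 11–13.
U+0760 → 2-byte form DD A0 at offsets 14–15.
Offset 14 falls in char 6's range; it's byte 1 of DD A0 = 0xDD.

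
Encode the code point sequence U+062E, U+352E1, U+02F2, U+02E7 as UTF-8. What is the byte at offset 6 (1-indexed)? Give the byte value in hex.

0xA1

1-indexed offset 6 is 0-indexed offset 5.
U+062E → 2-byte form D8 AE at offsets 0–1.
U+352E1 → 4-byte form F0 B5 8B A1 at offsets 2–5.
Offset 5 falls in char 2's range; it's byte 4 of F0 B5 8B A1 = 0xA1.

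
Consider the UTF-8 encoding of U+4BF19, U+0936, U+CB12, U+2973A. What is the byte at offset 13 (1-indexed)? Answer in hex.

0x9C

1-indexed offset 13 is 0-indexed offset 12.
U+4BF19 → 4-byte form F1 8B BC 99 at offsets 0–3.
U+0936 → 3-byte form E0 A4 B6 at offsets 4–6.
U+CB12 → 3-byte form EC AC 92 at offsets 7–9.
U+2973A → 4-byte form F0 A9 9C BA at offsets 10–13.
Offset 12 falls in char 4's range; it's byte 3 of F0 A9 9C BA = 0x9C.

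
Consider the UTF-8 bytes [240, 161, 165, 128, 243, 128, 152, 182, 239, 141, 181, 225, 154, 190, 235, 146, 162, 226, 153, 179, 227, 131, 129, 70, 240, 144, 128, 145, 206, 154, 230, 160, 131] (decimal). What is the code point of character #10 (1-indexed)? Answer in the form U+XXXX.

U+039A

Offset 0: leading byte 0xF0 = 11110000 → 4-byte char #1 = F0 A1 A5 80.
Offset 4: leading byte 0xF3 = 11110011 → 4-byte char #2 = F3 80 98 B6.
Offset 8: leading byte 0xEF = 11101111 → 3-byte char #3 = EF 8D B5.
Offset 11: leading byte 0xE1 = 11100001 → 3-byte char #4 = E1 9A BE.
Offset 14: leading byte 0xEB = 11101011 → 3-byte char #5 = EB 92 A2.
Offset 17: leading byte 0xE2 = 11100010 → 3-byte char #6 = E2 99 B3.
Offset 20: leading byte 0xE3 = 11100011 → 3-byte char #7 = E3 83 81.
Offset 23: leading byte 0x46 = 01000110 → 1-byte char #8 = 46.
Offset 24: leading byte 0xF0 = 11110000 → 4-byte char #9 = F0 90 80 91.
Offset 28: leading byte 0xCE = 11001110 → 2-byte char #10 = CE 9A.
Leading byte 0xCE = 11001110 matches 110xxxxx → 2-byte sequence.
Byte 1: 0xCE = 11001110, payload 01110 (5 bits).
Byte 2: 0x9A = 10011010 (10xxxxxx ✓), payload 011010.
Concatenate: 01110011010 = 0x39A (11 bits → U+039A).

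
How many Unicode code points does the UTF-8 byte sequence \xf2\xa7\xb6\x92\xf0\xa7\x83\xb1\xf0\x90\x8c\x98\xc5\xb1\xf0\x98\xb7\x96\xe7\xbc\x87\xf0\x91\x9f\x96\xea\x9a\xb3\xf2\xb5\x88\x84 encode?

9

Byte at offset 0: 0xF2 = 11110010 → 4-byte char (#1). Advance 4.
Byte at offset 4: 0xF0 = 11110000 → 4-byte char (#2). Advance 4.
Byte at offset 8: 0xF0 = 11110000 → 4-byte char (#3). Advance 4.
Byte at offset 12: 0xC5 = 11000101 → 2-byte char (#4). Advance 2.
Byte at offset 14: 0xF0 = 11110000 → 4-byte char (#5). Advance 4.
Byte at offset 18: 0xE7 = 11100111 → 3-byte char (#6). Advance 3.
Byte at offset 21: 0xF0 = 11110000 → 4-byte char (#7). Advance 4.
Byte at offset 25: 0xEA = 11101010 → 3-byte char (#8). Advance 3.
Byte at offset 28: 0xF2 = 11110010 → 4-byte char (#9). Advance 4.
Reached end at offset 32 after 9 code points.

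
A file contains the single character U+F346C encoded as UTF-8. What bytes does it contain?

U+F346C = 0xF346C = 996460 decimal. In range U+10000–U+10FFFF → 4-byte form: 11110xxx 10xxxxxx 10xxxxxx 10xxxxxx.
Binary (21 bits): 011110011010001101100.
Split 3+6+6+6: 011 | 110011 | 010001 | 101100.
Byte 1: 11110011 = 0xF3.
Byte 2: 10110011 = 0xB3.
Byte 3: 10010001 = 0x91.
Byte 4: 10101100 = 0xAC.

F3 B3 91 AC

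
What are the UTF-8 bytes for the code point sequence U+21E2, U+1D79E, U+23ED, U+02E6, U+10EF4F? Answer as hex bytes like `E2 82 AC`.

U+21E2: 3-byte form → E2 87 A2.
U+1D79E: 4-byte form → F0 9D 9E 9E.
U+23ED: 3-byte form → E2 8F AD.
U+02E6: 2-byte form → CB A6.
U+10EF4F: 4-byte form → F4 8E BD 8F.
Concatenated (16 bytes): E2 87 A2 F0 9D 9E 9E E2 8F AD CB A6 F4 8E BD 8F.

E2 87 A2 F0 9D 9E 9E E2 8F AD CB A6 F4 8E BD 8F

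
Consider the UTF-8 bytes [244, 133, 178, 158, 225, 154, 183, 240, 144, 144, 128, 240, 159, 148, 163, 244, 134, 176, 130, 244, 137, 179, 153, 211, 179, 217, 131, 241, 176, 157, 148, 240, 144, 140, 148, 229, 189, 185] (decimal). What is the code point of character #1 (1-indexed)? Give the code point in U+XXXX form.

Offset 0: leading byte 0xF4 = 11110100 → 4-byte char #1 = F4 85 B2 9E.
Leading byte 0xF4 = 11110100 matches 11110xxx → 4-byte sequence.
Byte 1: 0xF4 = 11110100, payload 100 (3 bits).
Byte 2: 0x85 = 10000101 (10xxxxxx ✓), payload 000101.
Byte 3: 0xB2 = 10110010 (10xxxxxx ✓), payload 110010.
Byte 4: 0x9E = 10011110 (10xxxxxx ✓), payload 011110.
Concatenate: 100000101110010011110 = 0x105C9E (21 bits → U+105C9E).

U+105C9E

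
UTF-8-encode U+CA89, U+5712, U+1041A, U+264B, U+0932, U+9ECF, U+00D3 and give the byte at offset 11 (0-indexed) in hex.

U+CA89 → 3-byte form EC AA 89 at offsets 0–2.
U+5712 → 3-byte form E5 9C 92 at offsets 3–5.
U+1041A → 4-byte form F0 90 90 9A at offsets 6–9.
U+264B → 3-byte form E2 99 8B at offsets 10–12.
Offset 11 falls in char 4's range; it's byte 2 of E2 99 8B = 0x99.

0x99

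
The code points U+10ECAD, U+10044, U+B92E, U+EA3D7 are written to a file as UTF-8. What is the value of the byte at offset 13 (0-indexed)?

U+10ECAD → 4-byte form F4 8E B2 AD at offsets 0–3.
U+10044 → 4-byte form F0 90 81 84 at offsets 4–7.
U+B92E → 3-byte form EB A4 AE at offsets 8–10.
U+EA3D7 → 4-byte form F3 AA 8F 97 at offsets 11–14.
Offset 13 falls in char 4's range; it's byte 3 of F3 AA 8F 97 = 0x8F.

0x8F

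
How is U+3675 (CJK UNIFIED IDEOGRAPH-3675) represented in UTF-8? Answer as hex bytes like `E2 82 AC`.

U+3675 = 0x3675 = 13941 decimal. In range U+0800–U+FFFF → 3-byte form: 1110xxxx 10xxxxxx 10xxxxxx.
Binary (16 bits): 0011011001110101.
Split 4+6+6: 0011 | 011001 | 110101.
Byte 1: 11100011 = 0xE3.
Byte 2: 10011001 = 0x99.
Byte 3: 10110101 = 0xB5.

E3 99 B5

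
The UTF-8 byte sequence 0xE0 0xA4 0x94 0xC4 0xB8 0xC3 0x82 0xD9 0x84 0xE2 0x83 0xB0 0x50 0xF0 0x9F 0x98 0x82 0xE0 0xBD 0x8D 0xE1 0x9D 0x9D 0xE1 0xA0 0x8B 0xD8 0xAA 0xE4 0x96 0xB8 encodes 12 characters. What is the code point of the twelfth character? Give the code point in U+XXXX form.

U+45B8

Offset 0: leading byte 0xE0 = 11100000 → 3-byte char #1 = E0 A4 94.
Offset 3: leading byte 0xC4 = 11000100 → 2-byte char #2 = C4 B8.
Offset 5: leading byte 0xC3 = 11000011 → 2-byte char #3 = C3 82.
Offset 7: leading byte 0xD9 = 11011001 → 2-byte char #4 = D9 84.
Offset 9: leading byte 0xE2 = 11100010 → 3-byte char #5 = E2 83 B0.
Offset 12: leading byte 0x50 = 01010000 → 1-byte char #6 = 50.
Offset 13: leading byte 0xF0 = 11110000 → 4-byte char #7 = F0 9F 98 82.
Offset 17: leading byte 0xE0 = 11100000 → 3-byte char #8 = E0 BD 8D.
Offset 20: leading byte 0xE1 = 11100001 → 3-byte char #9 = E1 9D 9D.
Offset 23: leading byte 0xE1 = 11100001 → 3-byte char #10 = E1 A0 8B.
Offset 26: leading byte 0xD8 = 11011000 → 2-byte char #11 = D8 AA.
Offset 28: leading byte 0xE4 = 11100100 → 3-byte char #12 = E4 96 B8.
Leading byte 0xE4 = 11100100 matches 1110xxxx → 3-byte sequence.
Byte 1: 0xE4 = 11100100, payload 0100 (4 bits).
Byte 2: 0x96 = 10010110 (10xxxxxx ✓), payload 010110.
Byte 3: 0xB8 = 10111000 (10xxxxxx ✓), payload 111000.
Concatenate: 0100010110111000 = 0x45B8 (16 bits → U+45B8).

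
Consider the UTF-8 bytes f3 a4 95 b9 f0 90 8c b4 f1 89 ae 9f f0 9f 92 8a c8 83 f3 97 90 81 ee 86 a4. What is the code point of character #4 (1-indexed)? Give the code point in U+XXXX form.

Offset 0: leading byte 0xF3 = 11110011 → 4-byte char #1 = F3 A4 95 B9.
Offset 4: leading byte 0xF0 = 11110000 → 4-byte char #2 = F0 90 8C B4.
Offset 8: leading byte 0xF1 = 11110001 → 4-byte char #3 = F1 89 AE 9F.
Offset 12: leading byte 0xF0 = 11110000 → 4-byte char #4 = F0 9F 92 8A.
Leading byte 0xF0 = 11110000 matches 11110xxx → 4-byte sequence.
Byte 1: 0xF0 = 11110000, payload 000 (3 bits).
Byte 2: 0x9F = 10011111 (10xxxxxx ✓), payload 011111.
Byte 3: 0x92 = 10010010 (10xxxxxx ✓), payload 010010.
Byte 4: 0x8A = 10001010 (10xxxxxx ✓), payload 001010.
Concatenate: 000011111010010001010 = 0x1F48A (21 bits → U+1F48A).

U+1F48A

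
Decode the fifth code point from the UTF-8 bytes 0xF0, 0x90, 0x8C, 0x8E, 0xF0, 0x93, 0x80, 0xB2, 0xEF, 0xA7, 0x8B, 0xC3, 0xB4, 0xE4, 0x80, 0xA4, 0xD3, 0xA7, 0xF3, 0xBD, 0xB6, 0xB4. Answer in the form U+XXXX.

U+4024

Offset 0: leading byte 0xF0 = 11110000 → 4-byte char #1 = F0 90 8C 8E.
Offset 4: leading byte 0xF0 = 11110000 → 4-byte char #2 = F0 93 80 B2.
Offset 8: leading byte 0xEF = 11101111 → 3-byte char #3 = EF A7 8B.
Offset 11: leading byte 0xC3 = 11000011 → 2-byte char #4 = C3 B4.
Offset 13: leading byte 0xE4 = 11100100 → 3-byte char #5 = E4 80 A4.
Leading byte 0xE4 = 11100100 matches 1110xxxx → 3-byte sequence.
Byte 1: 0xE4 = 11100100, payload 0100 (4 bits).
Byte 2: 0x80 = 10000000 (10xxxxxx ✓), payload 000000.
Byte 3: 0xA4 = 10100100 (10xxxxxx ✓), payload 100100.
Concatenate: 0100000000100100 = 0x4024 (16 bits → U+4024).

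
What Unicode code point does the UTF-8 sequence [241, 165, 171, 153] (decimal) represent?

U+65AD9

Leading byte 0xF1 = 11110001 matches 11110xxx → 4-byte sequence.
Byte 1: 0xF1 = 11110001, payload 001 (3 bits).
Byte 2: 0xA5 = 10100101 (10xxxxxx ✓), payload 100101.
Byte 3: 0xAB = 10101011 (10xxxxxx ✓), payload 101011.
Byte 4: 0x99 = 10011001 (10xxxxxx ✓), payload 011001.
Concatenate: 001100101101011011001 = 0x65AD9 (21 bits → U+65AD9).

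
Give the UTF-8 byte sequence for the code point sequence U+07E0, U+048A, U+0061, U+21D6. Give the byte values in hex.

U+07E0: 2-byte form → DF A0.
U+048A: 2-byte form → D2 8A.
U+0061: 1-byte form → 61.
U+21D6: 3-byte form → E2 87 96.
Concatenated (8 bytes): DF A0 D2 8A 61 E2 87 96.

DF A0 D2 8A 61 E2 87 96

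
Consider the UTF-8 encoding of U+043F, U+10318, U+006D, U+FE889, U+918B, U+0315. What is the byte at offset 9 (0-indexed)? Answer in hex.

U+043F → 2-byte form D0 BF at offsets 0–1.
U+10318 → 4-byte form F0 90 8C 98 at offsets 2–5.
U+006D → 1-byte form 6D at offsets 6–6.
U+FE889 → 4-byte form F3 BE A2 89 at offsets 7–10.
Offset 9 falls in char 4's range; it's byte 3 of F3 BE A2 89 = 0xA2.

0xA2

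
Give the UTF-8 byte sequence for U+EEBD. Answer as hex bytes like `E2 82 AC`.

U+EEBD = 0xEEBD = 61117 decimal. In range U+0800–U+FFFF → 3-byte form: 1110xxxx 10xxxxxx 10xxxxxx.
Binary (16 bits): 1110111010111101.
Split 4+6+6: 1110 | 111010 | 111101.
Byte 1: 11101110 = 0xEE.
Byte 2: 10111010 = 0xBA.
Byte 3: 10111101 = 0xBD.

EE BA BD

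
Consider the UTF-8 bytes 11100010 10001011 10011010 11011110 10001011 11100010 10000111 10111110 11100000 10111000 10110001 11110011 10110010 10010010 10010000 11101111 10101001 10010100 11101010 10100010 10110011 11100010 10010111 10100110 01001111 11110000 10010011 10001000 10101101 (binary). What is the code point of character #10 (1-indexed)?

U+1322D

Offset 0: leading byte 0xE2 = 11100010 → 3-byte char #1 = E2 8B 9A.
Offset 3: leading byte 0xDE = 11011110 → 2-byte char #2 = DE 8B.
Offset 5: leading byte 0xE2 = 11100010 → 3-byte char #3 = E2 87 BE.
Offset 8: leading byte 0xE0 = 11100000 → 3-byte char #4 = E0 B8 B1.
Offset 11: leading byte 0xF3 = 11110011 → 4-byte char #5 = F3 B2 92 90.
Offset 15: leading byte 0xEF = 11101111 → 3-byte char #6 = EF A9 94.
Offset 18: leading byte 0xEA = 11101010 → 3-byte char #7 = EA A2 B3.
Offset 21: leading byte 0xE2 = 11100010 → 3-byte char #8 = E2 97 A6.
Offset 24: leading byte 0x4F = 01001111 → 1-byte char #9 = 4F.
Offset 25: leading byte 0xF0 = 11110000 → 4-byte char #10 = F0 93 88 AD.
Leading byte 0xF0 = 11110000 matches 11110xxx → 4-byte sequence.
Byte 1: 0xF0 = 11110000, payload 000 (3 bits).
Byte 2: 0x93 = 10010011 (10xxxxxx ✓), payload 010011.
Byte 3: 0x88 = 10001000 (10xxxxxx ✓), payload 001000.
Byte 4: 0xAD = 10101101 (10xxxxxx ✓), payload 101101.
Concatenate: 000010011001000101101 = 0x1322D (21 bits → U+1322D).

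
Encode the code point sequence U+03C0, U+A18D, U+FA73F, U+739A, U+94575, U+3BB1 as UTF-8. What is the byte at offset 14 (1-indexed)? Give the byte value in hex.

0x94

1-indexed offset 14 is 0-indexed offset 13.
U+03C0 → 2-byte form CF 80 at offsets 0–1.
U+A18D → 3-byte form EA 86 8D at offsets 2–4.
U+FA73F → 4-byte form F3 BA 9C BF at offsets 5–8.
U+739A → 3-byte form E7 8E 9A at offsets 9–11.
U+94575 → 4-byte form F2 94 95 B5 at offsets 12–15.
Offset 13 falls in char 5's range; it's byte 2 of F2 94 95 B5 = 0x94.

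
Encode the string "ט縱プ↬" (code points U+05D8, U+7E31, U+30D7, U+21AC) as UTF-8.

U+05D8: 2-byte form → D7 98.
U+7E31: 3-byte form → E7 B8 B1.
U+30D7: 3-byte form → E3 83 97.
U+21AC: 3-byte form → E2 86 AC.
Concatenated (11 bytes): D7 98 E7 B8 B1 E3 83 97 E2 86 AC.

D7 98 E7 B8 B1 E3 83 97 E2 86 AC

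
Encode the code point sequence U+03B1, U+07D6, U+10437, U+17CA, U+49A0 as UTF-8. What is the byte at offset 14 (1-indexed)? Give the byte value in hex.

0xA0

1-indexed offset 14 is 0-indexed offset 13.
U+03B1 → 2-byte form CE B1 at offsets 0–1.
U+07D6 → 2-byte form DF 96 at offsets 2–3.
U+10437 → 4-byte form F0 90 90 B7 at offsets 4–7.
U+17CA → 3-byte form E1 9F 8A at offsets 8–10.
U+49A0 → 3-byte form E4 A6 A0 at offsets 11–13.
Offset 13 falls in char 5's range; it's byte 3 of E4 A6 A0 = 0xA0.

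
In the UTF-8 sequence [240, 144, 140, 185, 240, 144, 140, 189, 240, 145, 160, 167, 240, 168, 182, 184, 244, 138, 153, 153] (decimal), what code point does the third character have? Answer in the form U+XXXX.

Offset 0: leading byte 0xF0 = 11110000 → 4-byte char #1 = F0 90 8C B9.
Offset 4: leading byte 0xF0 = 11110000 → 4-byte char #2 = F0 90 8C BD.
Offset 8: leading byte 0xF0 = 11110000 → 4-byte char #3 = F0 91 A0 A7.
Leading byte 0xF0 = 11110000 matches 11110xxx → 4-byte sequence.
Byte 1: 0xF0 = 11110000, payload 000 (3 bits).
Byte 2: 0x91 = 10010001 (10xxxxxx ✓), payload 010001.
Byte 3: 0xA0 = 10100000 (10xxxxxx ✓), payload 100000.
Byte 4: 0xA7 = 10100111 (10xxxxxx ✓), payload 100111.
Concatenate: 000010001100000100111 = 0x11827 (21 bits → U+11827).

U+11827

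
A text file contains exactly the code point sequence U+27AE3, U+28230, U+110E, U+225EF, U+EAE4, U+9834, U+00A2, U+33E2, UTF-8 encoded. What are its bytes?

F0 A7 AB A3 F0 A8 88 B0 E1 84 8E F0 A2 97 AF EE AB A4 E9 A0 B4 C2 A2 E3 8F A2

U+27AE3: 4-byte form → F0 A7 AB A3.
U+28230: 4-byte form → F0 A8 88 B0.
U+110E: 3-byte form → E1 84 8E.
U+225EF: 4-byte form → F0 A2 97 AF.
U+EAE4: 3-byte form → EE AB A4.
U+9834: 3-byte form → E9 A0 B4.
U+00A2: 2-byte form → C2 A2.
U+33E2: 3-byte form → E3 8F A2.
Concatenated (26 bytes): F0 A7 AB A3 F0 A8 88 B0 E1 84 8E F0 A2 97 AF EE AB A4 E9 A0 B4 C2 A2 E3 8F A2.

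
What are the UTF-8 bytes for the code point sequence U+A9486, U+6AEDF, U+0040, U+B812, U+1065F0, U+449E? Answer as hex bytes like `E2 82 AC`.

U+A9486: 4-byte form → F2 A9 92 86.
U+6AEDF: 4-byte form → F1 AA BB 9F.
U+0040: 1-byte form → 40.
U+B812: 3-byte form → EB A0 92.
U+1065F0: 4-byte form → F4 86 97 B0.
U+449E: 3-byte form → E4 92 9E.
Concatenated (19 bytes): F2 A9 92 86 F1 AA BB 9F 40 EB A0 92 F4 86 97 B0 E4 92 9E.

F2 A9 92 86 F1 AA BB 9F 40 EB A0 92 F4 86 97 B0 E4 92 9E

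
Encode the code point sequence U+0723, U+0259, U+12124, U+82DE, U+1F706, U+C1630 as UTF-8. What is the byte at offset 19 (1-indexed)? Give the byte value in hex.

1-indexed offset 19 is 0-indexed offset 18.
U+0723 → 2-byte form DC A3 at offsets 0–1.
U+0259 → 2-byte form C9 99 at offsets 2–3.
U+12124 → 4-byte form F0 92 84 A4 at offsets 4–7.
U+82DE → 3-byte form E8 8B 9E at offsets 8–10.
U+1F706 → 4-byte form F0 9F 9C 86 at offsets 11–14.
U+C1630 → 4-byte form F3 81 98 B0 at offsets 15–18.
Offset 18 falls in char 6's range; it's byte 4 of F3 81 98 B0 = 0xB0.

0xB0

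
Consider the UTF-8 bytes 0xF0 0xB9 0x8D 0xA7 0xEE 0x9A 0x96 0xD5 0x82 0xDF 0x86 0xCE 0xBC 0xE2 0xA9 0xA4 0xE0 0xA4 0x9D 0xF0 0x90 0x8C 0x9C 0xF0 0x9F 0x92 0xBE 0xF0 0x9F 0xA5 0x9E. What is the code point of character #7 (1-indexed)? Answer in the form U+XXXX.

U+091D

Offset 0: leading byte 0xF0 = 11110000 → 4-byte char #1 = F0 B9 8D A7.
Offset 4: leading byte 0xEE = 11101110 → 3-byte char #2 = EE 9A 96.
Offset 7: leading byte 0xD5 = 11010101 → 2-byte char #3 = D5 82.
Offset 9: leading byte 0xDF = 11011111 → 2-byte char #4 = DF 86.
Offset 11: leading byte 0xCE = 11001110 → 2-byte char #5 = CE BC.
Offset 13: leading byte 0xE2 = 11100010 → 3-byte char #6 = E2 A9 A4.
Offset 16: leading byte 0xE0 = 11100000 → 3-byte char #7 = E0 A4 9D.
Leading byte 0xE0 = 11100000 matches 1110xxxx → 3-byte sequence.
Byte 1: 0xE0 = 11100000, payload 0000 (4 bits).
Byte 2: 0xA4 = 10100100 (10xxxxxx ✓), payload 100100.
Byte 3: 0x9D = 10011101 (10xxxxxx ✓), payload 011101.
Concatenate: 0000100100011101 = 0x91D (16 bits → U+091D).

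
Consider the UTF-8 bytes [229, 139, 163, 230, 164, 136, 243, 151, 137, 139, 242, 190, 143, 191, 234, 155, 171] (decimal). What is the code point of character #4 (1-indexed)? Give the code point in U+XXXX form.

U+BE3FF

Offset 0: leading byte 0xE5 = 11100101 → 3-byte char #1 = E5 8B A3.
Offset 3: leading byte 0xE6 = 11100110 → 3-byte char #2 = E6 A4 88.
Offset 6: leading byte 0xF3 = 11110011 → 4-byte char #3 = F3 97 89 8B.
Offset 10: leading byte 0xF2 = 11110010 → 4-byte char #4 = F2 BE 8F BF.
Leading byte 0xF2 = 11110010 matches 11110xxx → 4-byte sequence.
Byte 1: 0xF2 = 11110010, payload 010 (3 bits).
Byte 2: 0xBE = 10111110 (10xxxxxx ✓), payload 111110.
Byte 3: 0x8F = 10001111 (10xxxxxx ✓), payload 001111.
Byte 4: 0xBF = 10111111 (10xxxxxx ✓), payload 111111.
Concatenate: 010111110001111111111 = 0xBE3FF (21 bits → U+BE3FF).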